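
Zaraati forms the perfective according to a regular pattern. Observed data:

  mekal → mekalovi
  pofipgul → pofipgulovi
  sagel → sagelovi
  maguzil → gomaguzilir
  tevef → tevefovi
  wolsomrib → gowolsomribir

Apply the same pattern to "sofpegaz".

"sofpegaz" has last vowel 'a'. The one such stem in the data (mekal → mekalovi) adds -ovi, so the same rule applies.
The other pattern: stems whose last vowel is 'i' add go- … -ir around the stem.
So sofpegaz → sofpegazovi.

sofpegazovi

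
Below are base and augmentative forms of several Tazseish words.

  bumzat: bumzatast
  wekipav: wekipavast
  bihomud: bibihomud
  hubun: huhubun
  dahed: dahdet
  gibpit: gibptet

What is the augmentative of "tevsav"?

bihomud and dahed both end in -d yet inflect differently (bibihomud, dahdet), so the final letter is not what conditions the rule; the last vowel is.
"tevsav" has last vowel 'a'. The stems whose last vowel is 'a' (bumzat → bumzatast, wekipav → wekipavast) add -ast.
The other patterns: stems whose last vowel is 'u' repeat the first consonant+vowel as a prefix; stems whose last vowel is 'e' or 'i' delete the last vowel and add -et.
So tevsav → tevsavast.

tevsavast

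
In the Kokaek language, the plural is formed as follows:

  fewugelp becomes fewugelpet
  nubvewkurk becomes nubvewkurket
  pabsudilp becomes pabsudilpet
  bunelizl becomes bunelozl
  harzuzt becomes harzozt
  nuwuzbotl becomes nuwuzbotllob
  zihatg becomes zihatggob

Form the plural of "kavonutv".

"kavonutv" has second-to-last letter 't'. The stems whose second-to-last letter is 't' (nuwuzbotl → nuwuzbotllob, zihatg → zihatggob) double the final consonant and add -ob.
The other patterns: stems whose second-to-last letter is 'l' or 'r' add -et; stems whose second-to-last letter is 'z' change the last vowel to 'o'.
So kavonutv → kavonutvvob.

kavonutvvob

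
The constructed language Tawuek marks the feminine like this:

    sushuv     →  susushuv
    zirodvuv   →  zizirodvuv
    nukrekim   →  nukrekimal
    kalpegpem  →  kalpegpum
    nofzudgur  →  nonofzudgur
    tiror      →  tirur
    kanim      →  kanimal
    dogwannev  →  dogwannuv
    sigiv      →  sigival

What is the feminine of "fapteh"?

faptuh

sigiv and zirodvuv both end in -v yet inflect differently (sigival, zizirodvuv), so the final letter is not what conditions the rule; the last vowel is.
"fapteh" has last vowel 'e'. The stems whose last vowel is 'e' (kalpegpem → kalpegpum, dogwannev → dogwannuv) change the last vowel to 'u'.
The other patterns: stems whose last vowel is 'i' add -al; stems whose last vowel is 'u' repeat the first consonant+vowel as a prefix.
So fapteh → faptuh.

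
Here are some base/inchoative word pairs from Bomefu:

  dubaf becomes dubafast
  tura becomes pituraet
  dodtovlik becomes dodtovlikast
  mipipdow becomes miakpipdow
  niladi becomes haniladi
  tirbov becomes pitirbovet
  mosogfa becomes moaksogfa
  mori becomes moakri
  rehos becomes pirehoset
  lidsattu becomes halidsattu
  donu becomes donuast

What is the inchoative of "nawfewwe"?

mori and niladi both end in -i yet inflect differently (moakri, haniladi), so the final letter is not what conditions the rule; the first letter is.
"nawfewwe" begins with n-. The one such stem in the data (niladi → haniladi) adds the prefix ha-, so the same rule applies.
So nawfewwe → hanawfewwe.

hanawfewwe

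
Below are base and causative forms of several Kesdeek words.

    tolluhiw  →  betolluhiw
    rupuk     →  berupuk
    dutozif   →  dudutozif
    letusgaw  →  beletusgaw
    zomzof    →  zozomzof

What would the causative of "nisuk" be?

benisuk

dutozif and tolluhiw both have last vowel 'i' yet inflect differently (dudutozif, betolluhiw), so the last vowel is not what conditions the rule; the final letter is.
"nisuk" ends in -k. The one such stem in the data (rupuk → berupuk) adds the prefix be-, so the same rule applies.
The other pattern: stems ending in -f repeat the first consonant+vowel as a prefix.
So nisuk → benisuk.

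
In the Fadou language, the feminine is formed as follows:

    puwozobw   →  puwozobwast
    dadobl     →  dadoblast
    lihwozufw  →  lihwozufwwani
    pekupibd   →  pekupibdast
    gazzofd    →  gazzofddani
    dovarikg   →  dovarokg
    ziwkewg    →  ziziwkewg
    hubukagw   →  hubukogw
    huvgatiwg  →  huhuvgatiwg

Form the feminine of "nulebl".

nuleblast

"nulebl" has second-to-last letter 'b'. The stems whose second-to-last letter is 'b' (puwozobw → puwozobwast, pekupibd → pekupibdast, dadobl → dadoblast) add -ast.
The other patterns: stems whose second-to-last letter is 'w' repeat the first consonant+vowel as a prefix; stems whose second-to-last letter is 'f' double the final consonant and add -ani; stems whose second-to-last letter is 'g' or 'k' change the last vowel to 'o'.
So nulebl → nuleblast.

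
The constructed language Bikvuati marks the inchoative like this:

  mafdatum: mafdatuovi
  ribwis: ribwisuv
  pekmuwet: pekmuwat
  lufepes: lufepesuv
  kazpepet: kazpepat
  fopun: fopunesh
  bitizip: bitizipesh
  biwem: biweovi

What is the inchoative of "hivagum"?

"hivagum" ends in -m. The stems ending in -m (biwem → biweovi, mafdatum → mafdatuovi) drop the final letter and add -ovi.
So hivagum → hivaguovi.

hivaguovi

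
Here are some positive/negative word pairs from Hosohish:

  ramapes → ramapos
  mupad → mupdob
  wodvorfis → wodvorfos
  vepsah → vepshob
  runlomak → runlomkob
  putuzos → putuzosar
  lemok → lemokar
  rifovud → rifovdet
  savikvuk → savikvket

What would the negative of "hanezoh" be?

hanezohar

"hanezoh" has last vowel 'o'. The stems whose last vowel is 'o' (lemok → lemokar, putuzos → putuzosar) add -ar.
The other patterns: stems whose last vowel is 'a' delete the last vowel and add -ob; stems whose last vowel is 'u' delete the last vowel and add -et; stems whose last vowel is 'e' or 'i' change the last vowel to 'o'.
So hanezoh → hanezohar.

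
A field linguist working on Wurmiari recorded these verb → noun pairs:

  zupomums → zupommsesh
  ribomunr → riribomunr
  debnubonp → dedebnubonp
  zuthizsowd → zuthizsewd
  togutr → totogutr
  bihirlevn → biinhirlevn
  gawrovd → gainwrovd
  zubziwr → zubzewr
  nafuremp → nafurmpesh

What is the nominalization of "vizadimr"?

vizadmresh

"vizadimr" has second-to-last letter 'm'. The stems whose second-to-last letter is 'm' (nafuremp → nafurmpesh, zupomums → zupommsesh) delete the last vowel and add -esh.
The other patterns: stems whose second-to-last letter is 'v' insert -in- after the first vowel; stems whose second-to-last letter is 'w' change the last vowel to 'e'; stems whose second-to-last letter is 'n' or 't' repeat the first consonant+vowel as a prefix.
So vizadimr → vizadmresh.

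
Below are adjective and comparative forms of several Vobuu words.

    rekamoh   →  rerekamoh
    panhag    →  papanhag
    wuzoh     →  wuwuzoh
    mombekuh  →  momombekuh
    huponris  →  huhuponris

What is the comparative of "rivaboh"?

Every pair shown (rekamoh → rerekamoh, panhag → papanhag, wuzoh → wuwuzoh, …) follows the same rule: repeat the first consonant+vowel as a prefix.
So rivaboh → ririvaboh.

ririvaboh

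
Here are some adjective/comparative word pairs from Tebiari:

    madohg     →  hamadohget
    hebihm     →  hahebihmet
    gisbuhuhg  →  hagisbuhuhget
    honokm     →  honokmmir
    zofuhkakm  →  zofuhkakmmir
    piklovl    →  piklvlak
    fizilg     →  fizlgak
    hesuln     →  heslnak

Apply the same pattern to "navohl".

hanavohlet

hebihm and honokm both end in -m yet inflect differently (hahebihmet, honokmmir), so the final letter is not what conditions the rule; the second-to-last letter is.
"navohl" has second-to-last letter 'h'. The stems whose second-to-last letter is 'h' (madohg → hamadohget, hebihm → hahebihmet, gisbuhuhg → hagisbuhuhget) add ha- … -et around the stem.
So navohl → hanavohlet.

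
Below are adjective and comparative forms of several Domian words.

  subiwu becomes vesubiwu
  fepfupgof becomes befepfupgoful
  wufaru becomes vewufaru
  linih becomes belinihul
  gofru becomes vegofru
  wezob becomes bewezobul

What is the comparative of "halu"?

vehalu

wufaru and wezob both begin with w- yet inflect differently (vewufaru, bewezobul), so the first letter is not what conditions the rule; whether the stem ends in a vowel or a consonant is.
"halu" ends in a vowel. The stems ending in a vowel (gofru → vegofru, wufaru → vewufaru, subiwu → vesubiwu) add the prefix ve-.
So halu → vehalu.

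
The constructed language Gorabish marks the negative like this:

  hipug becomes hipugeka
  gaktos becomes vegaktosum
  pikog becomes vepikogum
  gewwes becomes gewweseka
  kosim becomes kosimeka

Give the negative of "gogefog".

vegogefogum

gaktos and gewwes both end in -s yet inflect differently (vegaktosum, gewweseka), so the final letter is not what conditions the rule; the last vowel is.
"gogefog" has last vowel 'o'. The stems whose last vowel is 'o' (gaktos → vegaktosum, pikog → vepikogum) add ve- … -um around the stem.
So gogefog → vegogefogum.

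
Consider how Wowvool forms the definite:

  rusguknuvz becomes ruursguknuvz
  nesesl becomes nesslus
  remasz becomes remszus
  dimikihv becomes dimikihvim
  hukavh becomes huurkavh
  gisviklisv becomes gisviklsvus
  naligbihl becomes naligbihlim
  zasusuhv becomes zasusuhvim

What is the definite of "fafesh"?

fafshus

gisviklisv and zasusuhv both end in -v yet inflect differently (gisviklsvus, zasusuhvim), so the final letter is not what conditions the rule; the second-to-last letter is.
"fafesh" has second-to-last letter 's'. The stems whose second-to-last letter is 's' (nesesl → nesslus, gisviklisv → gisviklsvus, remasz → remszus) delete the last vowel and add -us.
So fafesh → fafshus.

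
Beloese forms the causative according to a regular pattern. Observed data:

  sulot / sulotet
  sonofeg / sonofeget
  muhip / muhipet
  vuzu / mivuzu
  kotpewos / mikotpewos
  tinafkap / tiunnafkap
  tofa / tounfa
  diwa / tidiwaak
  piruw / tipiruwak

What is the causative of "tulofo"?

tuunlofo

"tulofo" begins with t-. The stems beginning with t- (tinafkap → tiunnafkap, tofa → tounfa) insert -un- after the first vowel.
So tulofo → tuunlofo.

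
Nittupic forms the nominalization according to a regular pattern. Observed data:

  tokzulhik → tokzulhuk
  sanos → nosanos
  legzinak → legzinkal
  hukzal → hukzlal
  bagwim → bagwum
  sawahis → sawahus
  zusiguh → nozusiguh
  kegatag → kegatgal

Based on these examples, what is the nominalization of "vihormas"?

vihormsal

tokzulhik and legzinak both end in -k yet inflect differently (tokzulhuk, legzinkal), so the final letter is not what conditions the rule; the last vowel is.
"vihormas" has last vowel 'a'. The stems whose last vowel is 'a' (legzinak → legzinkal, hukzal → hukzlal, kegatag → kegatgal) delete the last vowel and add -al.
The other patterns: stems whose last vowel is 'i' change the last vowel to 'u'; stems whose last vowel is 'o' or 'u' add the prefix no-.
So vihormas → vihormsal.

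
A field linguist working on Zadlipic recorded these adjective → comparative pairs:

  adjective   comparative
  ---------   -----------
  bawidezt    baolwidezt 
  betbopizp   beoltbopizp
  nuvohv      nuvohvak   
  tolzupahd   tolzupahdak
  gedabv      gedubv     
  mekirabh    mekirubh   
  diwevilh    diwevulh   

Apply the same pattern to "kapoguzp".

kaolpoguzp

nuvohv and gedabv both end in -v yet inflect differently (nuvohvak, gedubv), so the final letter is not what conditions the rule; the second-to-last letter is.
"kapoguzp" has second-to-last letter 'z'. The stems whose second-to-last letter is 'z' (bawidezt → baolwidezt, betbopizp → beoltbopizp) insert -ol- after the first vowel.
The other patterns: stems whose second-to-last letter is 'h' add -ak; stems whose second-to-last letter is 'b' or 'l' change the last vowel to 'u'.
So kapoguzp → kaolpoguzp.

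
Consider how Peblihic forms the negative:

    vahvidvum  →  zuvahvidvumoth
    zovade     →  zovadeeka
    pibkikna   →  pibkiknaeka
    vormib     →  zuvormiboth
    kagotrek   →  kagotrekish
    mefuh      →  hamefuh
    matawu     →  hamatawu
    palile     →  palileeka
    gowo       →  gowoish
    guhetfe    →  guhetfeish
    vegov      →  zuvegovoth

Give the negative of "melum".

hamelum

"melum" begins with m-. The stems beginning with m- (mefuh → hamefuh, matawu → hamatawu) add the prefix ha-.
The other patterns: stems beginning with g- or k- add -ish; stems beginning with v- add zu- … -oth around the stem; stems beginning with p- or z- add -eka.
So melum → hamelum.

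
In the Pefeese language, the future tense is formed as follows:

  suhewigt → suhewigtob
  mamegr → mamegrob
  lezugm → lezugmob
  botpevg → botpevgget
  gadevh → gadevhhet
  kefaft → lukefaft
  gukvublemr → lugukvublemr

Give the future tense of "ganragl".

suhewigt and kefaft both end in -t yet inflect differently (suhewigtob, lukefaft), so the final letter is not what conditions the rule; the second-to-last letter is.
"ganragl" has second-to-last letter 'g'. The stems whose second-to-last letter is 'g' (suhewigt → suhewigtob, mamegr → mamegrob, lezugm → lezugmob) add -ob.
The other patterns: stems whose second-to-last letter is 'v' double the final consonant and add -et; stems whose second-to-last letter is 'f' or 'm' add the prefix lu-.
So ganragl → ganraglob.

ganraglob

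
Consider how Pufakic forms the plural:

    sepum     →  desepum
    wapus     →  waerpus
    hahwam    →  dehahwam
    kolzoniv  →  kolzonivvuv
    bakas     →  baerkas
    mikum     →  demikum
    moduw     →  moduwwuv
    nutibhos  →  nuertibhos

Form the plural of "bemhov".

hahwam and bakas both have last vowel 'a' yet inflect differently (dehahwam, baerkas), so the last vowel is not what conditions the rule; the final letter is.
"bemhov" ends in -v. The one such stem in the data (kolzoniv → kolzonivvuv) doubles the final consonant and adds -uv (as does moduw), so the same rule applies.
So bemhov → bemhovvuv.

bemhovvuv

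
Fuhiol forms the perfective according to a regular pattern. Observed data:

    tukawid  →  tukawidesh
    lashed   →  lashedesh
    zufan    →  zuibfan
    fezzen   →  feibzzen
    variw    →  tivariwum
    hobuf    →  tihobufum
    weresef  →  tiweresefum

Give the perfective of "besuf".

tibesufum

lashed and fezzen both have last vowel 'e' yet inflect differently (lashedesh, feibzzen), so the last vowel is not what conditions the rule; the final letter is.
"besuf" ends in -f. The stems ending in -f (hobuf → tihobufum, weresef → tiweresefum) add ti- … -um around the stem.
The other patterns: stems ending in -d add -esh; stems ending in -n insert -ib- after the first vowel.
So besuf → tibesufum.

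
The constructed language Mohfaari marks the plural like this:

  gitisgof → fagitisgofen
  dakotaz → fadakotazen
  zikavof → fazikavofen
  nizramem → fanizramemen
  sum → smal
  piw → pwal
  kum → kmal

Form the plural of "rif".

nizramem and sum both end in -m yet inflect differently (fanizramemen, smal), so the final letter is not what conditions the rule; the number of vowels is.
"rif" has 1 vowel. The stems with 1 vowel (sum → smal, piw → pwal, kum → kmal) delete the last vowel and add -al.
The other pattern: stems with 3 vowels add fa- … -en around the stem.
So rif → rfal.

rfal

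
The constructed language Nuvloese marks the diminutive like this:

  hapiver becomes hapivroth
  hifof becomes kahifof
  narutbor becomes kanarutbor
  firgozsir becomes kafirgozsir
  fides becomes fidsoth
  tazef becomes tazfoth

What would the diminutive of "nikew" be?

nikwoth

hapiver and firgozsir both end in -r yet inflect differently (hapivroth, kafirgozsir), so the final letter is not what conditions the rule; the last vowel is.
"nikew" has last vowel 'e'. The stems whose last vowel is 'e' (hapiver → hapivroth, tazef → tazfoth, fides → fidsoth) delete the last vowel and add -oth.
The other pattern: stems whose last vowel is 'i' or 'o' add the prefix ka-.
So nikew → nikwoth.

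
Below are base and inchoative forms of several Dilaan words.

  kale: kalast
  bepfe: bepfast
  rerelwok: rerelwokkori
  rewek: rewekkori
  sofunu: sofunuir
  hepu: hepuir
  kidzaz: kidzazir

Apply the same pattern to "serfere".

kale and rewek both have last vowel 'e' yet inflect differently (kalast, rewekkori), so the last vowel is not what conditions the rule; the final letter is.
"serfere" ends in -e. The stems ending in -e (kale → kalast, bepfe → bepfast) drop the final letter and add -ast.
So serfere → serferast.

serferast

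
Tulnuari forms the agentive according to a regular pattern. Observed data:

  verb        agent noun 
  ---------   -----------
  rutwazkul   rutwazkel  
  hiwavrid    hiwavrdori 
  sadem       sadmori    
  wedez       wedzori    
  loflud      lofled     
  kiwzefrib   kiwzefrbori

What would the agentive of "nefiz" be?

"nefiz" has last vowel 'i'. The stems whose last vowel is 'i' (hiwavrid → hiwavrdori, kiwzefrib → kiwzefrbori) delete the last vowel and add -ori.
The other pattern: stems whose last vowel is 'u' change the last vowel to 'e'.
So nefiz → nefzori.

nefzori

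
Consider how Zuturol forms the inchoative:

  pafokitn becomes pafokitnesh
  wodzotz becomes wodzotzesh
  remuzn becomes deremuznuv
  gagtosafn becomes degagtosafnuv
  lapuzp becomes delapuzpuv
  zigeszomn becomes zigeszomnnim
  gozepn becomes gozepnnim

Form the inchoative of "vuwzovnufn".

devuwzovnufnuv

pafokitn and remuzn both end in -n yet inflect differently (pafokitnesh, deremuznuv), so the final letter is not what conditions the rule; the second-to-last letter is.
"vuwzovnufn" has second-to-last letter 'f'. The one such stem in the data (gagtosafn → degagtosafnuv) adds de- … -uv around the stem, so the same rule applies.
The other patterns: stems whose second-to-last letter is 't' add -esh; stems whose second-to-last letter is 'm' or 'p' double the final consonant and add -im.
So vuwzovnufn → devuwzovnufnuv.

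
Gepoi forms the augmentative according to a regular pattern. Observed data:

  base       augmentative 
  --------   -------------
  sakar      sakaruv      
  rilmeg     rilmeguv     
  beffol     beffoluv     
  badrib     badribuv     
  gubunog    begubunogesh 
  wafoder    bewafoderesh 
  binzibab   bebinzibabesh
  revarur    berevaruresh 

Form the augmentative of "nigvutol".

rilmeg and gubunog both end in -g yet inflect differently (rilmeguv, begubunogesh), so the final letter is not what conditions the rule; the number of vowels is.
"nigvutol" has 3 vowels. The stems with 3 vowels (gubunog → begubunogesh, wafoder → bewafoderesh, binzibab → bebinzibabesh) add be- … -esh around the stem.
So nigvutol → benigvutolesh.

benigvutolesh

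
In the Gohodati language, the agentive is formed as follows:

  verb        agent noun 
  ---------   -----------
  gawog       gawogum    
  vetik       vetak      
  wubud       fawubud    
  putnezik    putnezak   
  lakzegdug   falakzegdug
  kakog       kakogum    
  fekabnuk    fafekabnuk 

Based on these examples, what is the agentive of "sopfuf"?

kakog and lakzegdug both end in -g yet inflect differently (kakogum, falakzegdug), so the final letter is not what conditions the rule; the last vowel is.
"sopfuf" has last vowel 'u'. The stems whose last vowel is 'u' (wubud → fawubud, lakzegdug → falakzegdug, fekabnuk → fafekabnuk) add the prefix fa-.
The other patterns: stems whose last vowel is 'o' add -um; stems whose last vowel is 'i' change the last vowel to 'a'.
So sopfuf → fasopfuf.

fasopfuf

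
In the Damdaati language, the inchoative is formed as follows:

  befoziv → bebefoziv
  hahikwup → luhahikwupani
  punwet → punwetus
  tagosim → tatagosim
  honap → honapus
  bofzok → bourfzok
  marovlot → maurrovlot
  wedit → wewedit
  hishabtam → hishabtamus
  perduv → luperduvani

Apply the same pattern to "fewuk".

lufewukani

perduv and befoziv both end in -v yet inflect differently (luperduvani, bebefoziv), so the final letter is not what conditions the rule; the last vowel is.
"fewuk" has last vowel 'u'. The stems whose last vowel is 'u' (perduv → luperduvani, hahikwup → luhahikwupani) add lu- … -ani around the stem.
So fewuk → lufewukani.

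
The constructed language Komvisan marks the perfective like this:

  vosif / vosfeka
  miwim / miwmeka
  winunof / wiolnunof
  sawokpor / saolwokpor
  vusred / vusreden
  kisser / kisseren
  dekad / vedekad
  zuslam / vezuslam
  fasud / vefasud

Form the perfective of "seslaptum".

vosif and winunof both end in -f yet inflect differently (vosfeka, wiolnunof), so the final letter is not what conditions the rule; the last vowel is.
"seslaptum" has last vowel 'u'. The one such stem in the data (fasud → vefasud) adds the prefix ve-, so the same rule applies.
The other patterns: stems whose last vowel is 'i' delete the last vowel and add -eka; stems whose last vowel is 'o' insert -ol- after the first vowel; stems whose last vowel is 'e' add -en.
So seslaptum → veseslaptum.

veseslaptum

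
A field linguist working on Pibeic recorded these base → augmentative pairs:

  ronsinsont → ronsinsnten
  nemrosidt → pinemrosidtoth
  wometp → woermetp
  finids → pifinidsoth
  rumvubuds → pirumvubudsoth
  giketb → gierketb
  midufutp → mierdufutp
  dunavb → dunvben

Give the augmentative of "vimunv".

nemrosidt and ronsinsont both end in -t yet inflect differently (pinemrosidtoth, ronsinsnten), so the final letter is not what conditions the rule; the second-to-last letter is.
"vimunv" has second-to-last letter 'n'. The one such stem in the data (ronsinsont → ronsinsnten) deletes the last vowel and adds -en (as does dunavb), so the same rule applies.
The other patterns: stems whose second-to-last letter is 'd' add pi- … -oth around the stem; stems whose second-to-last letter is 't' insert -er- after the first vowel.
So vimunv → vimnven.

vimnven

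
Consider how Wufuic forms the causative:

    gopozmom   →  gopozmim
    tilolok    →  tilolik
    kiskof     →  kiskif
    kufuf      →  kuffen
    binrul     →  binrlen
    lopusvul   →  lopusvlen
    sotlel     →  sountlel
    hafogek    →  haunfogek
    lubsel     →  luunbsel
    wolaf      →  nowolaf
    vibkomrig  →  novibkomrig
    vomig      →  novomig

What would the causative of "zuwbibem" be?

zuunwbibem

kiskof and kufuf both end in -f yet inflect differently (kiskif, kuffen), so the final letter is not what conditions the rule; the last vowel is.
"zuwbibem" has last vowel 'e'. The stems whose last vowel is 'e' (sotlel → sountlel, hafogek → haunfogek, lubsel → luunbsel) insert -un- after the first vowel.
The other patterns: stems whose last vowel is 'o' change the last vowel to 'i'; stems whose last vowel is 'u' delete the last vowel and add -en; stems whose last vowel is 'a' or 'i' add the prefix no-.
So zuwbibem → zuunwbibem.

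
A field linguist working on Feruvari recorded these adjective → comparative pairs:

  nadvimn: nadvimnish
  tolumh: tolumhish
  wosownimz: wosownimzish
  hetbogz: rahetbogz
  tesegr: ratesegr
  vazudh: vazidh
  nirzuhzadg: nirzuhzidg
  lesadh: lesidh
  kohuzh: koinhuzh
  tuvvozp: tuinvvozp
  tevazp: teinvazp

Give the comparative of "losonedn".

wosownimz and hetbogz both end in -z yet inflect differently (wosownimzish, rahetbogz), so the final letter is not what conditions the rule; the second-to-last letter is.
"losonedn" has second-to-last letter 'd'. The stems whose second-to-last letter is 'd' (vazudh → vazidh, nirzuhzadg → nirzuhzidg, lesadh → lesidh) change the last vowel to 'i'.
The other patterns: stems whose second-to-last letter is 'm' add -ish; stems whose second-to-last letter is 'g' add the prefix ra-; stems whose second-to-last letter is 'z' insert -in- after the first vowel.
So losonedn → losonidn.

losonidn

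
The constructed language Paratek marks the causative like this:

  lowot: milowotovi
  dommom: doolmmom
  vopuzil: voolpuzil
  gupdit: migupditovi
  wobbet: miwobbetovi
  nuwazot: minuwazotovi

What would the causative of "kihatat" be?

mikihatatovi

gupdit and vopuzil both have last vowel 'i' yet inflect differently (migupditovi, voolpuzil), so the last vowel is not what conditions the rule; the final letter is.
"kihatat" ends in -t. The stems ending in -t (lowot → milowotovi, gupdit → migupditovi, wobbet → miwobbetovi) add mi- … -ovi around the stem.
So kihatat → mikihatatovi.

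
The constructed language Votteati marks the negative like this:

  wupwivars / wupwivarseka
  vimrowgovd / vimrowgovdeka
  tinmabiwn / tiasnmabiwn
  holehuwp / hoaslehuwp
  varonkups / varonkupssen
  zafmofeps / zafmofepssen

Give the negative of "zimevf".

"zimevf" has second-to-last letter 'v'. The one such stem in the data (vimrowgovd → vimrowgovdeka) adds -eka, so the same rule applies.
The other patterns: stems whose second-to-last letter is 'w' insert -as- after the first vowel; stems whose second-to-last letter is 'p' double the final consonant and add -en.
So zimevf → zimevfeka.

zimevfeka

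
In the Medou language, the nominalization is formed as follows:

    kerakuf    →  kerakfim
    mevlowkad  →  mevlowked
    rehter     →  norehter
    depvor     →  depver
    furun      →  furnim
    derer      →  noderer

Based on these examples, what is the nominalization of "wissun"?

"wissun" has last vowel 'u'. The stems whose last vowel is 'u' (kerakuf → kerakfim, furun → furnim) delete the last vowel and add -im.
The other patterns: stems whose last vowel is 'e' add the prefix no-; stems whose last vowel is 'a' or 'o' change the last vowel to 'e'.
So wissun → wissnim.

wissnim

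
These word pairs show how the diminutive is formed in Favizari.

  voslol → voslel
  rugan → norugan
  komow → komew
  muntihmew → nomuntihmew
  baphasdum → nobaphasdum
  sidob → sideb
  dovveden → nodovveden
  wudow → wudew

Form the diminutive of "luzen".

wudow and muntihmew both end in -w yet inflect differently (wudew, nomuntihmew), so the final letter is not what conditions the rule; the last vowel is.
"luzen" has last vowel 'e'. The stems whose last vowel is 'e' (muntihmew → nomuntihmew, dovveden → nodovveden) add the prefix no-.
The other pattern: stems whose last vowel is 'o' change the last vowel to 'e'.
So luzen → noluzen.

noluzen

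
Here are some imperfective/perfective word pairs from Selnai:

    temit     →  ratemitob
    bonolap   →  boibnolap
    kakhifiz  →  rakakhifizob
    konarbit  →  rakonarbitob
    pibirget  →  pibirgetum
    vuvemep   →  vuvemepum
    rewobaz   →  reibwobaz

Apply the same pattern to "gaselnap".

gaibselnap

pibirget and temit both end in -t yet inflect differently (pibirgetum, ratemitob), so the final letter is not what conditions the rule; the last vowel is.
"gaselnap" has last vowel 'a'. The stems whose last vowel is 'a' (bonolap → boibnolap, rewobaz → reibwobaz) insert -ib- after the first vowel.
So gaselnap → gaibselnap.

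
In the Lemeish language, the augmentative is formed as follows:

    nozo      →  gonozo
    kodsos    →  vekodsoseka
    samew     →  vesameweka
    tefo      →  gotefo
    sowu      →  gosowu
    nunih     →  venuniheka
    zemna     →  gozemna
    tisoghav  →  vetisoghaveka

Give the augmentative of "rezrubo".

gorezrubo

zemna and tisoghav both have last vowel 'a' yet inflect differently (gozemna, vetisoghaveka), so the last vowel is not what conditions the rule; whether the stem ends in a vowel or a consonant is.
"rezrubo" ends in a vowel. The stems ending in a vowel (tefo → gotefo, zemna → gozemna, sowu → gosowu) add the prefix go-.
The other pattern: stems ending in a consonant add ve- … -eka around the stem.
So rezrubo → gorezrubo.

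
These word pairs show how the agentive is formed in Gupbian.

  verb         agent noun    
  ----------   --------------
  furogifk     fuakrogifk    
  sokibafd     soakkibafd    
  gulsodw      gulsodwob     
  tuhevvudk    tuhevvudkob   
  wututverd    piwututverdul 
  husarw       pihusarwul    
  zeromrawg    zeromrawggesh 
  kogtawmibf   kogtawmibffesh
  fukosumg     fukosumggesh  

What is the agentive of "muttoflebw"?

furogifk and tuhevvudk both end in -k yet inflect differently (fuakrogifk, tuhevvudkob), so the final letter is not what conditions the rule; the second-to-last letter is.
"muttoflebw" has second-to-last letter 'b'. The one such stem in the data (kogtawmibf → kogtawmibffesh) doubles the final consonant and adds -esh (as do zeromrawg, fukosumg), so the same rule applies.
The other patterns: stems whose second-to-last letter is 'f' insert -ak- after the first vowel; stems whose second-to-last letter is 'd' add -ob; stems whose second-to-last letter is 'r' add pi- … -ul around the stem.
So muttoflebw → muttoflebwwesh.

muttoflebwwesh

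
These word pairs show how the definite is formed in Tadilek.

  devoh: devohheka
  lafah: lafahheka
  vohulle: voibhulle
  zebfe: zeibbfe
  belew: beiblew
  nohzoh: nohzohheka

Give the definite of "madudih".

"madudih" ends in -h. The stems ending in -h (nohzoh → nohzohheka, devoh → devohheka, lafah → lafahheka) double the final consonant and add -eka.
The other pattern: stems ending in -e or -w insert -ib- after the first vowel.
So madudih → madudihheka.

madudihheka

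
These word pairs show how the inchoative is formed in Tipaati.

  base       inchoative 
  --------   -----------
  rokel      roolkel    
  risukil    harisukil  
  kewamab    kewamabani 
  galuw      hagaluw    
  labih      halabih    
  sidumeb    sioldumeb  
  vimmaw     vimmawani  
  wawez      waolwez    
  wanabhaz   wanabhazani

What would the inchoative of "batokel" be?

baoltokel

wawez and wanabhaz both end in -z yet inflect differently (waolwez, wanabhazani), so the final letter is not what conditions the rule; the last vowel is.
"batokel" has last vowel 'e'. The stems whose last vowel is 'e' (wawez → waolwez, rokel → roolkel, sidumeb → sioldumeb) insert -ol- after the first vowel.
So batokel → baoltokel.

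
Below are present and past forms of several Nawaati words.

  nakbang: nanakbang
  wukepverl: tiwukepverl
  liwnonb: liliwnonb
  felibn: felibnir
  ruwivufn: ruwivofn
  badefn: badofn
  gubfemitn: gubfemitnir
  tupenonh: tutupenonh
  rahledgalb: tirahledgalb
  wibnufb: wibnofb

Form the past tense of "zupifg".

rahledgalb and wibnufb both end in -b yet inflect differently (tirahledgalb, wibnofb), so the final letter is not what conditions the rule; the second-to-last letter is.
"zupifg" has second-to-last letter 'f'. The stems whose second-to-last letter is 'f' (badefn → badofn, wibnufb → wibnofb, ruwivufn → ruwivofn) change the last vowel to 'o'.
The other patterns: stems whose second-to-last letter is 'l' or 'r' add the prefix ti-; stems whose second-to-last letter is 'n' repeat the first consonant+vowel as a prefix; stems whose second-to-last letter is 'b' or 't' add -ir.
So zupifg → zupofg.

zupofg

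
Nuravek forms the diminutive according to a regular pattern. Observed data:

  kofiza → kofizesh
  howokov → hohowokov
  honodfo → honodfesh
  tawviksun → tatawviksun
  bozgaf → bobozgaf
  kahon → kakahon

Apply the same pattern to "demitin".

"demitin" ends in a consonant. The stems ending in a consonant (kahon → kakahon, bozgaf → bobozgaf, howokov → hohowokov) repeat the first consonant+vowel as a prefix.
So demitin → dedemitin.

dedemitin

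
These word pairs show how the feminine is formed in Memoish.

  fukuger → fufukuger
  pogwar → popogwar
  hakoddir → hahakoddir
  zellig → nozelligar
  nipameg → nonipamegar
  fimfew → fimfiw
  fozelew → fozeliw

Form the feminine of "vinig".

"vinig" ends in -g. The stems ending in -g (zellig → nozelligar, nipameg → nonipamegar) add no- … -ar around the stem.
The other patterns: stems ending in -r repeat the first consonant+vowel as a prefix; stems ending in -w change the last vowel to 'i'.
So vinig → novinigar.

novinigar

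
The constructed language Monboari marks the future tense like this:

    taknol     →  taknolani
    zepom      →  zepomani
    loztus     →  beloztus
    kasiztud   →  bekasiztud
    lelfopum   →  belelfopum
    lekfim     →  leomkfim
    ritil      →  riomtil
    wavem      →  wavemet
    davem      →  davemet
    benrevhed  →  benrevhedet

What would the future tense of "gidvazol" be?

gidvazolani

"gidvazol" has last vowel 'o'. The stems whose last vowel is 'o' (taknol → taknolani, zepom → zepomani) add -ani.
The other patterns: stems whose last vowel is 'u' add the prefix be-; stems whose last vowel is 'i' insert -om- after the first vowel; stems whose last vowel is 'e' add -et.
So gidvazol → gidvazolani.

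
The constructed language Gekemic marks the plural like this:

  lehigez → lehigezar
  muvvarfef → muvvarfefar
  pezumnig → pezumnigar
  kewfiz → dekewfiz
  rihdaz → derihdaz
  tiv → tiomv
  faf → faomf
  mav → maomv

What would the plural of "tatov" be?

detatov

rihdaz and lehigez both end in -z yet inflect differently (derihdaz, lehigezar), so the final letter is not what conditions the rule; the number of vowels is.
"tatov" has 2 vowels. The stems with 2 vowels (rihdaz → derihdaz, kewfiz → dekewfiz) add the prefix de-.
The other patterns: stems with 1 vowel insert -om- after the first vowel; stems with 3 vowels add -ar.
So tatov → detatov.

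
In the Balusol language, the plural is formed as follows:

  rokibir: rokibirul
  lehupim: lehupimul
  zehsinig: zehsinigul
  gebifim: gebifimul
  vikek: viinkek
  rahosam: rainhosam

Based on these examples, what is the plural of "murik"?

lehupim and rahosam both end in -m yet inflect differently (lehupimul, rainhosam), so the final letter is not what conditions the rule; the last vowel is.
"murik" has last vowel 'i'. The stems whose last vowel is 'i' (rokibir → rokibirul, lehupim → lehupimul, zehsinig → zehsinigul) add -ul.
The other pattern: stems whose last vowel is 'a' or 'e' insert -in- after the first vowel.
So murik → murikul.

murikul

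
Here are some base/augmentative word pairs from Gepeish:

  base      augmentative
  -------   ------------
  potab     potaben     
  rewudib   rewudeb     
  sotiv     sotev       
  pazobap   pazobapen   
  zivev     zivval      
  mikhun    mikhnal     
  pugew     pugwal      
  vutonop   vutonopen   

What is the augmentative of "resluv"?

"resluv" has last vowel 'u'. The one such stem in the data (mikhun → mikhnal) deletes the last vowel and adds -al (as do zivev, pugew), so the same rule applies.
The other patterns: stems whose last vowel is 'a' or 'o' add -en; stems whose last vowel is 'i' change the last vowel to 'e'.
So resluv → reslval.

reslval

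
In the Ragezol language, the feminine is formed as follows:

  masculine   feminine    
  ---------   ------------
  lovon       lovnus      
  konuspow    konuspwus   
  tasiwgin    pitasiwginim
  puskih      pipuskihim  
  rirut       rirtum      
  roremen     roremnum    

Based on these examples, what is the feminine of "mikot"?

lovon and tasiwgin both end in -n yet inflect differently (lovnus, pitasiwginim), so the final letter is not what conditions the rule; the last vowel is.
"mikot" has last vowel 'o'. The stems whose last vowel is 'o' (lovon → lovnus, konuspow → konuspwus) delete the last vowel and add -us.
The other patterns: stems whose last vowel is 'i' add pi- … -im around the stem; stems whose last vowel is 'e' or 'u' delete the last vowel and add -um.
So mikot → miktus.

miktus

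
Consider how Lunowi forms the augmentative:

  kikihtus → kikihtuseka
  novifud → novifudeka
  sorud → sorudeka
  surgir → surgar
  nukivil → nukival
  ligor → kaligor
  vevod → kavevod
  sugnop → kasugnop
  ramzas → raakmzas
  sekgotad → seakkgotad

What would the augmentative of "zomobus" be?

zomobuseka

"zomobus" has last vowel 'u'. The stems whose last vowel is 'u' (kikihtus → kikihtuseka, novifud → novifudeka, sorud → sorudeka) add -eka.
The other patterns: stems whose last vowel is 'i' change the last vowel to 'a'; stems whose last vowel is 'o' add the prefix ka-; stems whose last vowel is 'a' insert -ak- after the first vowel.
So zomobus → zomobuseka.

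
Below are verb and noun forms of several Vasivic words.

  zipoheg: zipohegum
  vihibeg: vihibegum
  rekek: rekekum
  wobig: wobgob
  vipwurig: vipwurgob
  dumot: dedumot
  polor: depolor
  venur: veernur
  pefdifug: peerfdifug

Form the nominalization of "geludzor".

"geludzor" has last vowel 'o'. The stems whose last vowel is 'o' (dumot → dedumot, polor → depolor) add the prefix de-.
So geludzor → degeludzor.

degeludzor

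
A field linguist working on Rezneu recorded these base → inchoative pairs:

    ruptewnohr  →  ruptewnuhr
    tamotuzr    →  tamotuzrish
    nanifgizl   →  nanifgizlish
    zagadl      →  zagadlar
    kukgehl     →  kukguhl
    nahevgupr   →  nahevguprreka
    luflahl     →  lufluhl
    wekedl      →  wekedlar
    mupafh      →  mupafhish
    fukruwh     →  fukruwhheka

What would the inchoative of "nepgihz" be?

nepguhz

"nepgihz" has second-to-last letter 'h'. The stems whose second-to-last letter is 'h' (ruptewnohr → ruptewnuhr, kukgehl → kukguhl, luflahl → lufluhl) change the last vowel to 'u'.
The other patterns: stems whose second-to-last letter is 'f' or 'z' add -ish; stems whose second-to-last letter is 'd' add -ar; stems whose second-to-last letter is 'p' or 'w' double the final consonant and add -eka.
So nepgihz → nepguhz.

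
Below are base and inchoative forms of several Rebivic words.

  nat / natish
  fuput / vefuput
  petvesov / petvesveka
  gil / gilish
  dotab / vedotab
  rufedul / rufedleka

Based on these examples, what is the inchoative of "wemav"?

nat and fuput both end in -t yet inflect differently (natish, vefuput), so the final letter is not what conditions the rule; the number of vowels is.
"wemav" has 2 vowels. The stems with 2 vowels (fuput → vefuput, dotab → vedotab) add the prefix ve-.
The other patterns: stems with 1 vowel add -ish; stems with 3 vowels delete the last vowel and add -eka.
So wemav → vewemav.

vewemav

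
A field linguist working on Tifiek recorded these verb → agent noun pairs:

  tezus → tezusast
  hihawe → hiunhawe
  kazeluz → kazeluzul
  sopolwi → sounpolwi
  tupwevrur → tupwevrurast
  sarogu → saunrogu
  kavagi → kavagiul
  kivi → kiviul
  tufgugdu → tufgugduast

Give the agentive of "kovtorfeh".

kovtorfehul

kavagi and sopolwi both end in -i yet inflect differently (kavagiul, sounpolwi), so the final letter is not what conditions the rule; the first letter is.
"kovtorfeh" begins with k-. The stems beginning with k- (kavagi → kavagiul, kazeluz → kazeluzul, kivi → kiviul) add -ul.
The other patterns: stems beginning with t- add -ast; stems beginning with h- or s- insert -un- after the first vowel.
So kovtorfeh → kovtorfehul.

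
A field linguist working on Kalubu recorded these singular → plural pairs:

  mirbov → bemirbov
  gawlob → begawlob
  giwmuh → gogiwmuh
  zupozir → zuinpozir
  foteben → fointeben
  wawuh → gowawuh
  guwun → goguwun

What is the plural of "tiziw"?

guwun and foteben both end in -n yet inflect differently (goguwun, fointeben), so the final letter is not what conditions the rule; the last vowel is.
"tiziw" has last vowel 'i'. The one such stem in the data (zupozir → zuinpozir) inserts -in- after the first vowel (as does foteben), so the same rule applies.
So tiziw → tiinziw.

tiinziw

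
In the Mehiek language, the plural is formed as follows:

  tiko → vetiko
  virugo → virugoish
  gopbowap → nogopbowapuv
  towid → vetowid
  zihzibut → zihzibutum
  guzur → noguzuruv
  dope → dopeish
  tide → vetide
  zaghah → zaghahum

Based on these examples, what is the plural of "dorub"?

dorubish

"dorub" begins with d-. The one such stem in the data (dope → dopeish) adds -ish, so the same rule applies.
The other patterns: stems beginning with z- add -um; stems beginning with t- add the prefix ve-; stems beginning with g- add no- … -uv around the stem.
So dorub → dorubish.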